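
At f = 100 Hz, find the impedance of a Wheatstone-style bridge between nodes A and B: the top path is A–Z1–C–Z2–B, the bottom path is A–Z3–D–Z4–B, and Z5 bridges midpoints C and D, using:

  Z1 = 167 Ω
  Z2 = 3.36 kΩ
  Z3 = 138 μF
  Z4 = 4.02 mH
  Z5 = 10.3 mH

Step 1 — Angular frequency: ω = 2π·f = 2π·100 = 628.3 rad/s.
Step 2 — Component impedances:
  Z1: Z = R = 167 Ω
  Z2: Z = R = 3360 Ω
  Z3: Z = 1/(jωC) = -j/(ω·C) = 0 - j11.53 Ω
  Z4: Z = jωL = j·628.3·0.00402 = 0 + j2.526 Ω
  Z5: Z = jωL = j·628.3·0.0103 = 0 + j6.472 Ω
Step 3 — Bridge requires nodal analysis (the Z5 bridge couples midpoints C and D, so the two paths cannot be reduced to a simple series/parallel combination). Setting node B to ground and injecting 1 A at node A, the 3-node admittance system at A, C, D solves to V_A = Z_AB = 0.7976 - j8.984 Ω = 9.019∠-84.9° Ω.

Z = 0.7976 - j8.984 Ω = 9.019∠-84.9° Ω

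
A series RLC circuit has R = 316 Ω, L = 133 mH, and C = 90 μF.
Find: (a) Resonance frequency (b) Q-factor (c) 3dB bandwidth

Step 1 — Resonance condition Im(Z)=0 gives ω₀ = 1/√(LC).
Step 2 — ω₀ = 1/√(0.133·9e-05) = 289 rad/s.
Step 3 — f₀ = ω₀/(2π) = 46 Hz.
Step 4 — Series Q: Q = ω₀L/R = 289·0.133/316 = 0.1217.
Step 5 — 3dB bandwidth: Δω = ω₀/Q = 2376 rad/s; BW = Δω/(2π) = 378.1 Hz.

(a) f₀ = 46 Hz  (b) Q = 0.1217  (c) BW = 378.1 Hz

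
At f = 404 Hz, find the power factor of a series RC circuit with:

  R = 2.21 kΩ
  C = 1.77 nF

Step 1 — Angular frequency: ω = 2π·f = 2π·404 = 2538 rad/s.
Step 2 — Component impedances:
  R: Z = R = 2210 Ω
  C: Z = 1/(jωC) = -j/(ω·C) = 0 - j2.226e+05 Ω
Step 3 — Series combination: Z_total = R + C = 2210 - j2.226e+05 Ω = 2.226e+05∠-89.4° Ω.
Step 4 — Power factor: PF = cos(φ) = Re(Z)/|Z| = 2210/2.2258e+05 = 0.009929.
Step 5 — Type: Im(Z) = -2.226e+05 ⇒ leading (phase φ = -89.4°).

PF = 0.009929 (leading, φ = -89.4°)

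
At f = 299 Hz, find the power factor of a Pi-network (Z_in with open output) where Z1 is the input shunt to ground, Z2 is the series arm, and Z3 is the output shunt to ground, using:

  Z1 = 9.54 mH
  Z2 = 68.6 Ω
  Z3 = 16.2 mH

Step 1 — Angular frequency: ω = 2π·f = 2π·299 = 1879 rad/s.
Step 2 — Component impedances:
  Z1: Z = jωL = j·1879·0.00954 = 0 + j17.92 Ω
  Z2: Z = R = 68.6 Ω
  Z3: Z = jωL = j·1879·0.0162 = 0 + j30.43 Ω
Step 3 — With open output, the series arm Z2 and the output shunt Z3 appear in series to ground: Z2 + Z3 = 68.6 + j30.43 Ω.
Step 4 — Parallel with input shunt Z1: Z_in = Z1 || (Z2 + Z3) = 3.128 + j15.72 Ω = 16.03∠78.7° Ω.
Step 5 — Power factor: PF = cos(φ) = Re(Z)/|Z| = 3.1281/16.026 = 0.1952.
Step 6 — Type: Im(Z) = 15.72 ⇒ lagging (phase φ = 78.7°).

PF = 0.1952 (lagging, φ = 78.7°)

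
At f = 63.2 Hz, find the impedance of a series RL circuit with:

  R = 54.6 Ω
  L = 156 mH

Step 1 — Angular frequency: ω = 2π·f = 2π·63.2 = 397.1 rad/s.
Step 2 — Component impedances:
  R: Z = R = 54.6 Ω
  L: Z = jωL = j·397.1·0.156 = 0 + j61.95 Ω
Step 3 — Series combination: Z_total = R + L = 54.6 + j61.95 Ω = 82.57∠48.6° Ω.

Z = 54.6 + j61.95 Ω = 82.57∠48.6° Ω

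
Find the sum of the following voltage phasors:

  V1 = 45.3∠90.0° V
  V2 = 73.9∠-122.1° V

Step 1 — Convert each phasor to rectangular form:
  V1 = 45.3·(cos(90.0°) + j·sin(90.0°)) = 0 + j45.3 V
  V2 = 73.9·(cos(-122.1°) + j·sin(-122.1°)) = -39.27 - j62.6 V
Step 2 — Sum components: V_total = -39.27 - j17.3 V.
Step 3 — Convert to polar: |V_total| = 42.91 V, ∠V_total = -156.2°.

V_total = 42.91∠-156.2° V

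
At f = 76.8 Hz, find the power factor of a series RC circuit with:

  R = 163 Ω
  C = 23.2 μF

Step 1 — Angular frequency: ω = 2π·f = 2π·76.8 = 482.5 rad/s.
Step 2 — Component impedances:
  R: Z = R = 163 Ω
  C: Z = 1/(jωC) = -j/(ω·C) = 0 - j89.32 Ω
Step 3 — Series combination: Z_total = R + C = 163 - j89.32 Ω = 185.9∠-28.7° Ω.
Step 4 — Power factor: PF = cos(φ) = Re(Z)/|Z| = 163/185.87 = 0.877.
Step 5 — Type: Im(Z) = -89.32 ⇒ leading (phase φ = -28.7°).

PF = 0.877 (leading, φ = -28.7°)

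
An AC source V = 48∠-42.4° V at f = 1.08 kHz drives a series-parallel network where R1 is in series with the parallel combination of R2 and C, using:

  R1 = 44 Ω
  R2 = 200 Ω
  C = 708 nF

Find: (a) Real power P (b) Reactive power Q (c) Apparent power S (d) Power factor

Step 1 — Angular frequency: ω = 2π·f = 2π·1080 = 6786 rad/s.
Step 2 — Component impedances:
  R1: Z = R = 44 Ω
  R2: Z = R = 200 Ω
  C: Z = 1/(jωC) = -j/(ω·C) = 0 - j208.1 Ω
Step 3 — Parallel branch: R2 || C = 1/(1/R2 + 1/C) = 104 - j99.92 Ω.
Step 4 — Series with R1: Z_total = R1 + (R2 || C) = 148 - j99.92 Ω = 178.6∠-34.0° Ω.
Step 5 — Source phasor: V = 48∠-42.4° V = 35.45 - j32.37 V.
Step 6 — Current: I = V / Z = 0.2659 - j0.03914 A = 0.2688∠-8.4° A.
Step 7 — Complex power: S = V·I* = 10.69 - j7.22 VA.
Step 8 — Real power: P = Re(S) = 10.69 W.
Step 9 — Reactive power: Q = Im(S) = -7.22 VAR.
Step 10 — Apparent power: |S| = 12.9 VA.
Step 11 — Power factor: PF = P/|S| = 0.8288 (leading).

(a) P = 10.69 W  (b) Q = -7.22 VAR  (c) S = 12.9 VA  (d) PF = 0.8288 (leading)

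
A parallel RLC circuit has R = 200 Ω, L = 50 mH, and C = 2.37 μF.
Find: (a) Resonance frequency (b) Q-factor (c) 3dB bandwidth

Step 1 — Resonance: ω₀ = 1/√(LC) = 1/√(0.05·2.37e-06) = 2905 rad/s.
Step 2 — f₀ = ω₀/(2π) = 462.3 Hz.
Step 3 — Parallel Q: Q = R/(ω₀L) = 200/(2905·0.05) = 1.377.
Step 4 — Bandwidth: Δω = ω₀/Q = 2110 rad/s; BW = Δω/(2π) = 335.8 Hz.

(a) f₀ = 462.3 Hz  (b) Q = 1.377  (c) BW = 335.8 Hz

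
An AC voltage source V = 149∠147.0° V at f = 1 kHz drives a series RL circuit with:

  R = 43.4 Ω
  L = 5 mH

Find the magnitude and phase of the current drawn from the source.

Step 1 — Angular frequency: ω = 2π·f = 2π·1000 = 6283 rad/s.
Step 2 — Component impedances:
  R: Z = R = 43.4 Ω
  L: Z = jωL = j·6283·0.005 = 0 + j31.42 Ω
Step 3 — Series combination: Z_total = R + L = 43.4 + j31.42 Ω = 53.58∠35.9° Ω.
Step 4 — Source phasor: V = 149∠147.0° V = -125 + j81.15 V.
Step 5 — Ohm's law: I = V / Z_total = (-125 + j81.15) / (43.4 + j31.42) = -1.001 + j2.595 A.
Step 6 — Convert to polar: |I| = 2.781 A, ∠I = 111.1°.

I = 2.781∠111.1° A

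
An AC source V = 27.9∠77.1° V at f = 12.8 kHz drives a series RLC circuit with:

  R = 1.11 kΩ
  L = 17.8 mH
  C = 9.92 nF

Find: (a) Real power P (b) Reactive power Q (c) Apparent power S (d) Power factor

Step 1 — Angular frequency: ω = 2π·f = 2π·1.28e+04 = 8.042e+04 rad/s.
Step 2 — Component impedances:
  R: Z = R = 1110 Ω
  L: Z = jωL = j·8.042e+04·0.0178 = 0 + j1432 Ω
  C: Z = 1/(jωC) = -j/(ω·C) = 0 - j1253 Ω
Step 3 — Series combination: Z_total = R + L + C = 1110 + j178.1 Ω = 1124∠9.1° Ω.
Step 4 — Source phasor: V = 27.9∠77.1° V = 6.229 + j27.2 V.
Step 5 — Current: I = V / Z = 0.009304 + j0.02301 A = 0.02482∠68.0° A.
Step 6 — Complex power: S = V·I* = 0.6837 + j0.1097 VA.
Step 7 — Real power: P = Re(S) = 0.6837 W.
Step 8 — Reactive power: Q = Im(S) = 0.1097 VAR.
Step 9 — Apparent power: |S| = 0.6924 VA.
Step 10 — Power factor: PF = P/|S| = 0.9874 (lagging).

(a) P = 0.6837 W  (b) Q = 0.1097 VAR  (c) S = 0.6924 VA  (d) PF = 0.9874 (lagging)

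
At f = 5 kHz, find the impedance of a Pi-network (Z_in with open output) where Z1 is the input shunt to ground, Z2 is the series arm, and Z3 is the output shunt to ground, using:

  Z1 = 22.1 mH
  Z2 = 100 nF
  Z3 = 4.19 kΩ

Step 1 — Angular frequency: ω = 2π·f = 2π·5000 = 3.142e+04 rad/s.
Step 2 — Component impedances:
  Z1: Z = jωL = j·3.142e+04·0.0221 = 0 + j694.3 Ω
  Z2: Z = 1/(jωC) = -j/(ω·C) = 0 - j318.3 Ω
  Z3: Z = R = 4190 Ω
Step 3 — With open output, the series arm Z2 and the output shunt Z3 appear in series to ground: Z2 + Z3 = 4190 - j318.3 Ω.
Step 4 — Parallel with input shunt Z1: Z_in = Z1 || (Z2 + Z3) = 114.1 + j684.1 Ω = 693.5∠80.5° Ω.

Z = 114.1 + j684.1 Ω = 693.5∠80.5° Ω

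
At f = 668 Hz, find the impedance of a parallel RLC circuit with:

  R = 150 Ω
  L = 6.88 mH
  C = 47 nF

Step 1 — Angular frequency: ω = 2π·f = 2π·668 = 4197 rad/s.
Step 2 — Component impedances:
  R: Z = R = 150 Ω
  L: Z = jωL = j·4197·0.00688 = 0 + j28.88 Ω
  C: Z = 1/(jωC) = -j/(ω·C) = 0 - j5069 Ω
Step 3 — Parallel combination: 1/Z_total = 1/R + 1/L + 1/C; Z_total = 5.42 + j27.99 Ω = 28.51∠79.0° Ω.

Z = 5.42 + j27.99 Ω = 28.51∠79.0° Ω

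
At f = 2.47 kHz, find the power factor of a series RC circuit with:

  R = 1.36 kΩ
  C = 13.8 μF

Step 1 — Angular frequency: ω = 2π·f = 2π·2470 = 1.552e+04 rad/s.
Step 2 — Component impedances:
  R: Z = R = 1360 Ω
  C: Z = 1/(jωC) = -j/(ω·C) = 0 - j4.669 Ω
Step 3 — Series combination: Z_total = R + C = 1360 - j4.669 Ω = 1360∠-0.2° Ω.
Step 4 — Power factor: PF = cos(φ) = Re(Z)/|Z| = 1360/1360 = 1.
Step 5 — Type: Im(Z) = -4.669 ⇒ leading (phase φ = -0.2°).

PF = 1 (leading, φ = -0.2°)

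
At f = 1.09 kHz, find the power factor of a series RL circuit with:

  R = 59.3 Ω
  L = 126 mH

Step 1 — Angular frequency: ω = 2π·f = 2π·1090 = 6849 rad/s.
Step 2 — Component impedances:
  R: Z = R = 59.3 Ω
  L: Z = jωL = j·6849·0.126 = 0 + j862.9 Ω
Step 3 — Series combination: Z_total = R + L = 59.3 + j862.9 Ω = 865∠86.1° Ω.
Step 4 — Power factor: PF = cos(φ) = Re(Z)/|Z| = 59.3/864.97 = 0.06856.
Step 5 — Type: Im(Z) = 862.9 ⇒ lagging (phase φ = 86.1°).

PF = 0.06856 (lagging, φ = 86.1°)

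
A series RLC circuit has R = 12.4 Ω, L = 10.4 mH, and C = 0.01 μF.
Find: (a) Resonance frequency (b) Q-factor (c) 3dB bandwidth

Step 1 — Resonance: ω₀ = 1/√(LC) = 1/√(0.0104·1e-08) = 9.806e+04 rad/s.
Step 2 — f₀ = ω₀/(2π) = 1.561e+04 Hz.
Step 3 — Series Q: Q = ω₀L/R = 9.806e+04·0.0104/12.4 = 82.24.
Step 4 — Bandwidth: Δω = ω₀/Q = 1192 rad/s; BW = Δω/(2π) = 189.8 Hz.

(a) f₀ = 1.561e+04 Hz  (b) Q = 82.24  (c) BW = 189.8 Hz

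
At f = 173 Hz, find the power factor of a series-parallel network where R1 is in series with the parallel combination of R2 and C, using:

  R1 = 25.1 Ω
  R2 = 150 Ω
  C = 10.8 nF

Step 1 — Angular frequency: ω = 2π·f = 2π·173 = 1087 rad/s.
Step 2 — Component impedances:
  R1: Z = R = 25.1 Ω
  R2: Z = R = 150 Ω
  C: Z = 1/(jωC) = -j/(ω·C) = 0 - j8.518e+04 Ω
Step 3 — Parallel branch: R2 || C = 1/(1/R2 + 1/C) = 150 - j0.2641 Ω.
Step 4 — Series with R1: Z_total = R1 + (R2 || C) = 175.1 - j0.2641 Ω = 175.1∠-0.1° Ω.
Step 5 — Power factor: PF = cos(φ) = Re(Z)/|Z| = 175.1/175.1 = 1.
Step 6 — Type: Im(Z) = -0.2641 ⇒ leading (phase φ = -0.1°).

PF = 1 (leading, φ = -0.1°)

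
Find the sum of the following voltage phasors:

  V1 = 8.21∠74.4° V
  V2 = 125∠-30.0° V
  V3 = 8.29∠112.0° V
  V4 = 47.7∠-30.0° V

Step 1 — Convert each phasor to rectangular form:
  V1 = 8.21·(cos(74.4°) + j·sin(74.4°)) = 2.208 + j7.908 V
  V2 = 125·(cos(-30.0°) + j·sin(-30.0°)) = 108.3 - j62.5 V
  V3 = 8.29·(cos(112.0°) + j·sin(112.0°)) = -3.105 + j7.686 V
  V4 = 47.7·(cos(-30.0°) + j·sin(-30.0°)) = 41.31 - j23.85 V
Step 2 — Sum components: V_total = 148.7 - j70.76 V.
Step 3 — Convert to polar: |V_total| = 164.6 V, ∠V_total = -25.5°.

V_total = 164.6∠-25.5° V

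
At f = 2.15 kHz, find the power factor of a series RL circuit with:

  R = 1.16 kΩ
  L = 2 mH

Step 1 — Angular frequency: ω = 2π·f = 2π·2150 = 1.351e+04 rad/s.
Step 2 — Component impedances:
  R: Z = R = 1160 Ω
  L: Z = jωL = j·1.351e+04·0.002 = 0 + j27.02 Ω
Step 3 — Series combination: Z_total = R + L = 1160 + j27.02 Ω = 1160∠1.3° Ω.
Step 4 — Power factor: PF = cos(φ) = Re(Z)/|Z| = 1160/1160.3 = 0.9997.
Step 5 — Type: Im(Z) = 27.02 ⇒ lagging (phase φ = 1.3°).

PF = 0.9997 (lagging, φ = 1.3°)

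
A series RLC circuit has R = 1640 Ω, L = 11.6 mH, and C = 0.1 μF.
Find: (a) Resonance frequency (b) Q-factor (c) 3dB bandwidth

Step 1 — Resonance condition Im(Z)=0 gives ω₀ = 1/√(LC).
Step 2 — ω₀ = 1/√(0.0116·1e-07) = 2.936e+04 rad/s.
Step 3 — f₀ = ω₀/(2π) = 4673 Hz.
Step 4 — Series Q: Q = ω₀L/R = 2.936e+04·0.0116/1640 = 0.2077.
Step 5 — 3dB bandwidth: Δω = ω₀/Q = 1.414e+05 rad/s; BW = Δω/(2π) = 2.25e+04 Hz.

(a) f₀ = 4673 Hz  (b) Q = 0.2077  (c) BW = 2.25e+04 Hz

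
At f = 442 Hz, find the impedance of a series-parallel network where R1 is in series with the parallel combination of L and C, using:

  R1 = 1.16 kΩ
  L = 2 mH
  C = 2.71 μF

Step 1 — Angular frequency: ω = 2π·f = 2π·442 = 2777 rad/s.
Step 2 — Component impedances:
  R1: Z = R = 1160 Ω
  L: Z = jωL = j·2777·0.002 = 0 + j5.554 Ω
  C: Z = 1/(jωC) = -j/(ω·C) = 0 - j132.9 Ω
Step 3 — Parallel branch: L || C = 1/(1/L + 1/C) = 0 + j5.797 Ω.
Step 4 — Series with R1: Z_total = R1 + (L || C) = 1160 + j5.797 Ω = 1160∠0.3° Ω.

Z = 1160 + j5.797 Ω = 1160∠0.3° Ω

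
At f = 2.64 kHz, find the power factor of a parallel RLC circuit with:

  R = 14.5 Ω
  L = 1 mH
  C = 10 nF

Step 1 — Angular frequency: ω = 2π·f = 2π·2640 = 1.659e+04 rad/s.
Step 2 — Component impedances:
  R: Z = R = 14.5 Ω
  L: Z = jωL = j·1.659e+04·0.001 = 0 + j16.59 Ω
  C: Z = 1/(jωC) = -j/(ω·C) = 0 - j6029 Ω
Step 3 — Parallel combination: 1/Z_total = 1/R + 1/L + 1/C; Z_total = 8.239 + j7.182 Ω = 10.93∠41.1° Ω.
Step 4 — Power factor: PF = cos(φ) = Re(Z)/|Z| = 8.239/10.93 = 0.7538.
Step 5 — Type: Im(Z) = 7.182 ⇒ lagging (phase φ = 41.1°).

PF = 0.7538 (lagging, φ = 41.1°)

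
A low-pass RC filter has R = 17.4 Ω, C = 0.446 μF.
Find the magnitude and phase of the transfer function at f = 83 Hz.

Step 1 — Angular frequency: ω = 2π·83 = 521.5 rad/s.
Step 2 — Transfer function: H(jω) = 1/(1 + jωRC).
Step 3 — Denominator: 1 + jωRC = 1 + j·521.5·17.4·4.46e-07 = 1 + j0.004047.
Step 4 — H = 1 - j0.004047.
Step 5 — Magnitude: |H| = 1 (-0.0 dB); phase: φ = -0.2°.

|H| = 1 (-0.0 dB), φ = -0.2°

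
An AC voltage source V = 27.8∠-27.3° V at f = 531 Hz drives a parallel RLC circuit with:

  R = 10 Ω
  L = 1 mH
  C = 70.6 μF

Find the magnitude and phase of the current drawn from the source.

Step 1 — Angular frequency: ω = 2π·f = 2π·531 = 3336 rad/s.
Step 2 — Component impedances:
  R: Z = R = 10 Ω
  L: Z = jωL = j·3336·0.001 = 0 + j3.336 Ω
  C: Z = 1/(jωC) = -j/(ω·C) = 0 - j4.245 Ω
Step 3 — Parallel combination: 1/Z_total = 1/R + 1/L + 1/C; Z_total = 7.083 + j4.546 Ω = 8.416∠32.7° Ω.
Step 4 — Source phasor: V = 27.8∠-27.3° V = 24.7 - j12.75 V.
Step 5 — Ohm's law: I = V / Z_total = (24.7 - j12.75) / (7.083 + j4.546) = 1.652 - j2.86 A.
Step 6 — Convert to polar: |I| = 3.303 A, ∠I = -60.0°.

I = 3.303∠-60.0° A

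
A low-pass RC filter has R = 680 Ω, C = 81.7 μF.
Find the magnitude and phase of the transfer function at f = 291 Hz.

Step 1 — Angular frequency: ω = 2π·291 = 1828 rad/s.
Step 2 — Transfer function: H(jω) = 1/(1 + jωRC).
Step 3 — Denominator: 1 + jωRC = 1 + j·1828·680·8.17e-05 = 1 + j101.6.
Step 4 — H = 9.691e-05 - j0.009844.
Step 5 — Magnitude: |H| = 0.009844 (-40.1 dB); phase: φ = -89.4°.

|H| = 0.009844 (-40.1 dB), φ = -89.4°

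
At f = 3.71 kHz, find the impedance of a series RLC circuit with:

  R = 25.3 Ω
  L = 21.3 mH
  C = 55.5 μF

Step 1 — Angular frequency: ω = 2π·f = 2π·3710 = 2.331e+04 rad/s.
Step 2 — Component impedances:
  R: Z = R = 25.3 Ω
  L: Z = jωL = j·2.331e+04·0.0213 = 0 + j496.5 Ω
  C: Z = 1/(jωC) = -j/(ω·C) = 0 - j0.773 Ω
Step 3 — Series combination: Z_total = R + L + C = 25.3 + j495.7 Ω = 496.4∠87.1° Ω.

Z = 25.3 + j495.7 Ω = 496.4∠87.1° Ω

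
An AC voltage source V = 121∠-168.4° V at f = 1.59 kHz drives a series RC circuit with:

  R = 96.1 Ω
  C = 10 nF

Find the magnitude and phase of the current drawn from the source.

Step 1 — Angular frequency: ω = 2π·f = 2π·1590 = 9990 rad/s.
Step 2 — Component impedances:
  R: Z = R = 96.1 Ω
  C: Z = 1/(jωC) = -j/(ω·C) = 0 - j1.001e+04 Ω
Step 3 — Series combination: Z_total = R + C = 96.1 - j1.001e+04 Ω = 1.001e+04∠-89.4° Ω.
Step 4 — Source phasor: V = 121∠-168.4° V = -118.5 - j24.33 V.
Step 5 — Ohm's law: I = V / Z_total = (-118.5 - j24.33) / (96.1 - j1.001e+04) = 0.002317 - j0.01186 A.
Step 6 — Convert to polar: |I| = 0.01209 A, ∠I = -79.0°.

I = 0.01209∠-79.0° A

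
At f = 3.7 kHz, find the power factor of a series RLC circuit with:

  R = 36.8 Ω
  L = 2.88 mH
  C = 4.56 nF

Step 1 — Angular frequency: ω = 2π·f = 2π·3700 = 2.325e+04 rad/s.
Step 2 — Component impedances:
  R: Z = R = 36.8 Ω
  L: Z = jωL = j·2.325e+04·0.00288 = 0 + j66.95 Ω
  C: Z = 1/(jωC) = -j/(ω·C) = 0 - j9433 Ω
Step 3 — Series combination: Z_total = R + L + C = 36.8 - j9366 Ω = 9366∠-89.8° Ω.
Step 4 — Power factor: PF = cos(φ) = Re(Z)/|Z| = 36.8/9366 = 0.003929.
Step 5 — Type: Im(Z) = -9366 ⇒ leading (phase φ = -89.8°).

PF = 0.003929 (leading, φ = -89.8°)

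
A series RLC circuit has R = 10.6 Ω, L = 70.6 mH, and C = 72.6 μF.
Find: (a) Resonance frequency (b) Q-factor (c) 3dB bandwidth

Step 1 — Resonance: ω₀ = 1/√(LC) = 1/√(0.0706·7.26e-05) = 441.7 rad/s.
Step 2 — f₀ = ω₀/(2π) = 70.3 Hz.
Step 3 — Series Q: Q = ω₀L/R = 441.7·0.0706/10.6 = 2.942.
Step 4 — Bandwidth: Δω = ω₀/Q = 150.1 rad/s; BW = Δω/(2π) = 23.9 Hz.

(a) f₀ = 70.3 Hz  (b) Q = 2.942  (c) BW = 23.9 Hz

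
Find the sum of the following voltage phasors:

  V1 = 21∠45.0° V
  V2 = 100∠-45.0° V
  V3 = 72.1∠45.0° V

Step 1 — Convert each phasor to rectangular form:
  V1 = 21·(cos(45.0°) + j·sin(45.0°)) = 14.85 + j14.85 V
  V2 = 100·(cos(-45.0°) + j·sin(-45.0°)) = 70.71 - j70.71 V
  V3 = 72.1·(cos(45.0°) + j·sin(45.0°)) = 50.98 + j50.98 V
Step 2 — Sum components: V_total = 136.5 - j4.879 V.
Step 3 — Convert to polar: |V_total| = 136.6 V, ∠V_total = -2.0°.

V_total = 136.6∠-2.0° V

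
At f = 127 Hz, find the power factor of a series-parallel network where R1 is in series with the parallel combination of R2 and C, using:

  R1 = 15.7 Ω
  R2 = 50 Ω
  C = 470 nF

Step 1 — Angular frequency: ω = 2π·f = 2π·127 = 798 rad/s.
Step 2 — Component impedances:
  R1: Z = R = 15.7 Ω
  R2: Z = R = 50 Ω
  C: Z = 1/(jωC) = -j/(ω·C) = 0 - j2666 Ω
Step 3 — Parallel branch: R2 || C = 1/(1/R2 + 1/C) = 49.98 - j0.9373 Ω.
Step 4 — Series with R1: Z_total = R1 + (R2 || C) = 65.68 - j0.9373 Ω = 65.69∠-0.8° Ω.
Step 5 — Power factor: PF = cos(φ) = Re(Z)/|Z| = 65.682/65.689 = 0.9999.
Step 6 — Type: Im(Z) = -0.9373 ⇒ leading (phase φ = -0.8°).

PF = 0.9999 (leading, φ = -0.8°)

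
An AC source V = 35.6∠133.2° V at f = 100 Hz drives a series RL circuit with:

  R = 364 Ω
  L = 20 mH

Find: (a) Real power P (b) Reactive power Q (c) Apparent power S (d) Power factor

Step 1 — Angular frequency: ω = 2π·f = 2π·100 = 628.3 rad/s.
Step 2 — Component impedances:
  R: Z = R = 364 Ω
  L: Z = jωL = j·628.3·0.02 = 0 + j12.57 Ω
Step 3 — Series combination: Z_total = R + L = 364 + j12.57 Ω = 364.2∠2.0° Ω.
Step 4 — Source phasor: V = 35.6∠133.2° V = -24.37 + j25.95 V.
Step 5 — Current: I = V / Z = -0.06441 + j0.07352 A = 0.09774∠131.2° A.
Step 6 — Complex power: S = V·I* = 3.478 + j0.1201 VA.
Step 7 — Real power: P = Re(S) = 3.478 W.
Step 8 — Reactive power: Q = Im(S) = 0.1201 VAR.
Step 9 — Apparent power: |S| = 3.48 VA.
Step 10 — Power factor: PF = P/|S| = 0.9994 (lagging).

(a) P = 3.478 W  (b) Q = 0.1201 VAR  (c) S = 3.48 VA  (d) PF = 0.9994 (lagging)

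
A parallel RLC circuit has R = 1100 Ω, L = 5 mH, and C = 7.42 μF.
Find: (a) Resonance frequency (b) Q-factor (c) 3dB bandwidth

Step 1 — Resonance: ω₀ = 1/√(LC) = 1/√(0.005·7.42e-06) = 5192 rad/s.
Step 2 — f₀ = ω₀/(2π) = 826.3 Hz.
Step 3 — Parallel Q: Q = R/(ω₀L) = 1100/(5192·0.005) = 42.37.
Step 4 — Bandwidth: Δω = ω₀/Q = 122.5 rad/s; BW = Δω/(2π) = 19.5 Hz.

(a) f₀ = 826.3 Hz  (b) Q = 42.37  (c) BW = 19.5 Hz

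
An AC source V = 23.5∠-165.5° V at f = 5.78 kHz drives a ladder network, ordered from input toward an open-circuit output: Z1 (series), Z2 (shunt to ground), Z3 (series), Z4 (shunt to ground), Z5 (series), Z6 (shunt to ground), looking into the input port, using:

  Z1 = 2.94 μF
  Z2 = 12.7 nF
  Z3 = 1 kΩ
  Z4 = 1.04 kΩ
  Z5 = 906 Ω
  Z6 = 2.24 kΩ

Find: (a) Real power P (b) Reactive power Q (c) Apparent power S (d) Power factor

Step 1 — Angular frequency: ω = 2π·f = 2π·5780 = 3.632e+04 rad/s.
Step 2 — Component impedances:
  Z1: Z = 1/(jωC) = -j/(ω·C) = 0 - j9.366 Ω
  Z2: Z = 1/(jωC) = -j/(ω·C) = 0 - j2168 Ω
  Z3: Z = R = 1000 Ω
  Z4: Z = R = 1040 Ω
  Z5: Z = R = 906 Ω
  Z6: Z = R = 2240 Ω
Step 3 — Ladder network (open output): work backward from the far end, alternating series and parallel combinations. Z_in = 1064 - j883.3 Ω = 1382∠-39.7° Ω.
Step 4 — Source phasor: V = 23.5∠-165.5° V = -22.75 - j5.884 V.
Step 5 — Current: I = V / Z = -0.009941 - j0.01379 A = 0.017∠-125.8° A.
Step 6 — Complex power: S = V·I* = 0.3073 - j0.2552 VA.
Step 7 — Real power: P = Re(S) = 0.3073 W.
Step 8 — Reactive power: Q = Im(S) = -0.2552 VAR.
Step 9 — Apparent power: |S| = 0.3995 VA.
Step 10 — Power factor: PF = P/|S| = 0.7693 (leading).

(a) P = 0.3073 W  (b) Q = -0.2552 VAR  (c) S = 0.3995 VA  (d) PF = 0.7693 (leading)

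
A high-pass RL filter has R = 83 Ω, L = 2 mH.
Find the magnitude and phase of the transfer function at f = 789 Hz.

Step 1 — Angular frequency: ω = 2π·789 = 4957 rad/s.
Step 2 — Transfer function: H(jω) = jωL/(R + jωL).
Step 3 — Numerator jωL = j·9.915; denominator R + jωL = 83 + j9.915.
Step 4 — H = 0.01407 + j0.1178.
Step 5 — Magnitude: |H| = 0.1186 (-18.5 dB); phase: φ = 83.2°.

|H| = 0.1186 (-18.5 dB), φ = 83.2°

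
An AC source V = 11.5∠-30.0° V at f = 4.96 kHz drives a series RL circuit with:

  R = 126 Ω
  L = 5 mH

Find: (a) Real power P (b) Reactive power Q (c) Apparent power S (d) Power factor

Step 1 — Angular frequency: ω = 2π·f = 2π·4960 = 3.116e+04 rad/s.
Step 2 — Component impedances:
  R: Z = R = 126 Ω
  L: Z = jωL = j·3.116e+04·0.005 = 0 + j155.8 Ω
Step 3 — Series combination: Z_total = R + L = 126 + j155.8 Ω = 200.4∠51.0° Ω.
Step 4 — Source phasor: V = 11.5∠-30.0° V = 9.959 - j5.75 V.
Step 5 — Current: I = V / Z = 0.008937 - j0.05669 A = 0.05739∠-81.0° A.
Step 6 — Complex power: S = V·I* = 0.415 + j0.5132 VA.
Step 7 — Real power: P = Re(S) = 0.415 W.
Step 8 — Reactive power: Q = Im(S) = 0.5132 VAR.
Step 9 — Apparent power: |S| = 0.66 VA.
Step 10 — Power factor: PF = P/|S| = 0.6288 (lagging).

(a) P = 0.415 W  (b) Q = 0.5132 VAR  (c) S = 0.66 VA  (d) PF = 0.6288 (lagging)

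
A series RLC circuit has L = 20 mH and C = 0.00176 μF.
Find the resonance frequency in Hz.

Step 1 — Resonance condition Im(Z)=0 gives ω₀ = 1/√(LC).
Step 2 — ω₀ = 1/√(0.02·1.76e-09) = 1.685e+05 rad/s.
Step 3 — f₀ = ω₀/(2π) = 2.683e+04 Hz.

f₀ = 2.683e+04 Hz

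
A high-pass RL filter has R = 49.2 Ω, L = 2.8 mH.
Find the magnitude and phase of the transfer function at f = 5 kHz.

Step 1 — Angular frequency: ω = 2π·5000 = 3.142e+04 rad/s.
Step 2 — Transfer function: H(jω) = jωL/(R + jωL).
Step 3 — Numerator jωL = j·87.96; denominator R + jωL = 49.2 + j87.96.
Step 4 — H = 0.7617 + j0.426.
Step 5 — Magnitude: |H| = 0.8728 (-1.2 dB); phase: φ = 29.2°.

|H| = 0.8728 (-1.2 dB), φ = 29.2°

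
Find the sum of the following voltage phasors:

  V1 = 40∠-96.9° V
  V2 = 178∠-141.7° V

Step 1 — Convert each phasor to rectangular form:
  V1 = 40·(cos(-96.9°) + j·sin(-96.9°)) = -4.805 - j39.71 V
  V2 = 178·(cos(-141.7°) + j·sin(-141.7°)) = -139.7 - j110.3 V
Step 2 — Sum components: V_total = -144.5 - j150 V.
Step 3 — Convert to polar: |V_total| = 208.3 V, ∠V_total = -133.9°.

V_total = 208.3∠-133.9° V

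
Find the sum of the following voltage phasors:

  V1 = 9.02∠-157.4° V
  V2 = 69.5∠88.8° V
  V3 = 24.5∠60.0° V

Step 1 — Convert each phasor to rectangular form:
  V1 = 9.02·(cos(-157.4°) + j·sin(-157.4°)) = -8.327 - j3.466 V
  V2 = 69.5·(cos(88.8°) + j·sin(88.8°)) = 1.455 + j69.48 V
  V3 = 24.5·(cos(60.0°) + j·sin(60.0°)) = 12.25 + j21.22 V
Step 2 — Sum components: V_total = 5.378 + j87.24 V.
Step 3 — Convert to polar: |V_total| = 87.4 V, ∠V_total = 86.5°.

V_total = 87.4∠86.5° V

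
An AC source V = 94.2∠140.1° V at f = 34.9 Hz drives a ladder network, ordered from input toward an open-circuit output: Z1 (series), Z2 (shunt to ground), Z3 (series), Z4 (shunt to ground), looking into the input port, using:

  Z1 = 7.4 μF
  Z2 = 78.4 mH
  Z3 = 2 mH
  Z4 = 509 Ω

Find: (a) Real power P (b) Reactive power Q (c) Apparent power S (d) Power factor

Step 1 — Angular frequency: ω = 2π·f = 2π·34.9 = 219.3 rad/s.
Step 2 — Component impedances:
  Z1: Z = 1/(jωC) = -j/(ω·C) = 0 - j616.3 Ω
  Z2: Z = jωL = j·219.3·0.0784 = 0 + j17.19 Ω
  Z3: Z = jωL = j·219.3·0.002 = 0 + j0.4386 Ω
  Z4: Z = R = 509 Ω
Step 3 — Ladder network (open output): work backward from the far end, alternating series and parallel combinations. Z_in = 0.58 - j599.1 Ω = 599.1∠-89.9° Ω.
Step 4 — Source phasor: V = 94.2∠140.1° V = -72.27 + j60.42 V.
Step 5 — Current: I = V / Z = -0.101 - j0.1205 A = 0.1572∠-130.0° A.
Step 6 — Complex power: S = V·I* = 0.01434 - j14.81 VA.
Step 7 — Real power: P = Re(S) = 0.01434 W.
Step 8 — Reactive power: Q = Im(S) = -14.81 VAR.
Step 9 — Apparent power: |S| = 14.81 VA.
Step 10 — Power factor: PF = P/|S| = 0.0009681 (leading).

(a) P = 0.01434 W  (b) Q = -14.81 VAR  (c) S = 14.81 VA  (d) PF = 0.0009681 (leading)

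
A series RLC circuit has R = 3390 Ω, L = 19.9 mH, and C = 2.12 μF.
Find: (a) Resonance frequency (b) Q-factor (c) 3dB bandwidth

Step 1 — Resonance: ω₀ = 1/√(LC) = 1/√(0.0199·2.12e-06) = 4869 rad/s.
Step 2 — f₀ = ω₀/(2π) = 774.9 Hz.
Step 3 — Series Q: Q = ω₀L/R = 4869·0.0199/3390 = 0.02858.
Step 4 — Bandwidth: Δω = ω₀/Q = 1.704e+05 rad/s; BW = Δω/(2π) = 2.711e+04 Hz.

(a) f₀ = 774.9 Hz  (b) Q = 0.02858  (c) BW = 2.711e+04 Hz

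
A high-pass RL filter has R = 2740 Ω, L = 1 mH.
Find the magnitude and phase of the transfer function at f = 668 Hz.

Step 1 — Angular frequency: ω = 2π·668 = 4197 rad/s.
Step 2 — Transfer function: H(jω) = jωL/(R + jωL).
Step 3 — Numerator jωL = j·4.197; denominator R + jωL = 2740 + j4.197.
Step 4 — H = 2.346e-06 + j0.001532.
Step 5 — Magnitude: |H| = 0.001532 (-56.3 dB); phase: φ = 89.9°.

|H| = 0.001532 (-56.3 dB), φ = 89.9°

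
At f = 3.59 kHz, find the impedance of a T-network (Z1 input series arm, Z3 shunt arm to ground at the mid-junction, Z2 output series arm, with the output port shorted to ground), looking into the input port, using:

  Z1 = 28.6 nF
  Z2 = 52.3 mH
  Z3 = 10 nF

Step 1 — Angular frequency: ω = 2π·f = 2π·3590 = 2.256e+04 rad/s.
Step 2 — Component impedances:
  Z1: Z = 1/(jωC) = -j/(ω·C) = 0 - j1550 Ω
  Z2: Z = jωL = j·2.256e+04·0.0523 = 0 + j1180 Ω
  Z3: Z = 1/(jωC) = -j/(ω·C) = 0 - j4433 Ω
Step 3 — With the output port shorted to ground, the output series arm Z2 runs from the junction to ground; the shunt arm Z3 also runs from the junction to ground. They appear in parallel: Z3 || Z2 = 0 + j1607 Ω.
Step 4 — Series with input arm Z1: Z_in = Z1 + (Z3 || Z2) = 0 + j57.36 Ω = 57.36∠90.0° Ω.

Z = 0 + j57.36 Ω = 57.36∠90.0° Ω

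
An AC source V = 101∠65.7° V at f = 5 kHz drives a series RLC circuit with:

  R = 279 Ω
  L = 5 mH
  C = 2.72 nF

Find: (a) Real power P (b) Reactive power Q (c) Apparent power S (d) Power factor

Step 1 — Angular frequency: ω = 2π·f = 2π·5000 = 3.142e+04 rad/s.
Step 2 — Component impedances:
  R: Z = R = 279 Ω
  L: Z = jωL = j·3.142e+04·0.005 = 0 + j157.1 Ω
  C: Z = 1/(jωC) = -j/(ω·C) = 0 - j1.17e+04 Ω
Step 3 — Series combination: Z_total = R + L + C = 279 - j1.155e+04 Ω = 1.155e+04∠-88.6° Ω.
Step 4 — Source phasor: V = 101∠65.7° V = 41.56 + j92.05 V.
Step 5 — Current: I = V / Z = -0.007881 + j0.00379 A = 0.008745∠154.3° A.
Step 6 — Complex power: S = V·I* = 0.02134 - j0.883 VA.
Step 7 — Real power: P = Re(S) = 0.02134 W.
Step 8 — Reactive power: Q = Im(S) = -0.883 VAR.
Step 9 — Apparent power: |S| = 0.8833 VA.
Step 10 — Power factor: PF = P/|S| = 0.02416 (leading).

(a) P = 0.02134 W  (b) Q = -0.883 VAR  (c) S = 0.8833 VA  (d) PF = 0.02416 (leading)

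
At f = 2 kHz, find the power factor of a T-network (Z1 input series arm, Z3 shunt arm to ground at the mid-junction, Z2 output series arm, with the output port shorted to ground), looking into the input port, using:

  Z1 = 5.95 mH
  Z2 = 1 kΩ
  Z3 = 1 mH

Step 1 — Angular frequency: ω = 2π·f = 2π·2000 = 1.257e+04 rad/s.
Step 2 — Component impedances:
  Z1: Z = jωL = j·1.257e+04·0.00595 = 0 + j74.77 Ω
  Z2: Z = R = 1000 Ω
  Z3: Z = jωL = j·1.257e+04·0.001 = 0 + j12.57 Ω
Step 3 — With the output port shorted to ground, the output series arm Z2 runs from the junction to ground; the shunt arm Z3 also runs from the junction to ground. They appear in parallel: Z3 || Z2 = 0.1579 + j12.56 Ω.
Step 4 — Series with input arm Z1: Z_in = Z1 + (Z3 || Z2) = 0.1579 + j87.33 Ω = 87.33∠89.9° Ω.
Step 5 — Power factor: PF = cos(φ) = Re(Z)/|Z| = 0.1579/87.33 = 0.001808.
Step 6 — Type: Im(Z) = 87.33 ⇒ lagging (phase φ = 89.9°).

PF = 0.001808 (lagging, φ = 89.9°)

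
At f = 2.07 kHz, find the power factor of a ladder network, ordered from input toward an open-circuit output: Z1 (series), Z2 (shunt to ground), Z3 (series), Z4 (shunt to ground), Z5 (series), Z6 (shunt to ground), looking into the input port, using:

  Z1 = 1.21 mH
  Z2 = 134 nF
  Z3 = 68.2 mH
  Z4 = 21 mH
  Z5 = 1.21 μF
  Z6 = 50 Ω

Step 1 — Angular frequency: ω = 2π·f = 2π·2070 = 1.301e+04 rad/s.
Step 2 — Component impedances:
  Z1: Z = jωL = j·1.301e+04·0.00121 = 0 + j15.74 Ω
  Z2: Z = 1/(jωC) = -j/(ω·C) = 0 - j573.8 Ω
  Z3: Z = jωL = j·1.301e+04·0.0682 = 0 + j887 Ω
  Z4: Z = jωL = j·1.301e+04·0.021 = 0 + j273.1 Ω
  Z5: Z = 1/(jωC) = -j/(ω·C) = 0 - j63.54 Ω
  Z6: Z = R = 50 Ω
Step 3 — Ladder network (open output): work backward from the far end, alternating series and parallel combinations. Z_in = 384.7 - j1753 Ω = 1795∠-77.6° Ω.
Step 4 — Power factor: PF = cos(φ) = Re(Z)/|Z| = 384.7/1795 = 0.2143.
Step 5 — Type: Im(Z) = -1753 ⇒ leading (phase φ = -77.6°).

PF = 0.2143 (leading, φ = -77.6°)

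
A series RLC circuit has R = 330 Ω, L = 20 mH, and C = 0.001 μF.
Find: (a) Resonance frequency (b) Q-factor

Step 1 — Resonance condition Im(Z)=0 gives ω₀ = 1/√(LC).
Step 2 — ω₀ = 1/√(0.02·1e-09) = 2.236e+05 rad/s.
Step 3 — f₀ = ω₀/(2π) = 3.559e+04 Hz.
Step 4 — Series Q: Q = ω₀L/R = 2.236e+05·0.02/330 = 13.55.

(a) f₀ = 3.559e+04 Hz  (b) Q = 13.55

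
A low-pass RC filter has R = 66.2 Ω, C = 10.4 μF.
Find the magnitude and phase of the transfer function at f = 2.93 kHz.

Step 1 — Angular frequency: ω = 2π·2930 = 1.841e+04 rad/s.
Step 2 — Transfer function: H(jω) = 1/(1 + jωRC).
Step 3 — Denominator: 1 + jωRC = 1 + j·1.841e+04·66.2·1.04e-05 = 1 + j12.67.
Step 4 — H = 0.006186 - j0.07841.
Step 5 — Magnitude: |H| = 0.07865 (-22.1 dB); phase: φ = -85.5°.

|H| = 0.07865 (-22.1 dB), φ = -85.5°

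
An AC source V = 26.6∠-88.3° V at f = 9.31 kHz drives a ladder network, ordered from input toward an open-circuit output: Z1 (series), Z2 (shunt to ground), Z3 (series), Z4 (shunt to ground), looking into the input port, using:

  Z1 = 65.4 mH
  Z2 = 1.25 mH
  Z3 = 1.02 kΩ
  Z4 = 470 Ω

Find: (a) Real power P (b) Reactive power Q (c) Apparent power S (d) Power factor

Step 1 — Angular frequency: ω = 2π·f = 2π·9310 = 5.85e+04 rad/s.
Step 2 — Component impedances:
  Z1: Z = jωL = j·5.85e+04·0.0654 = 0 + j3826 Ω
  Z2: Z = jωL = j·5.85e+04·0.00125 = 0 + j73.12 Ω
  Z3: Z = R = 1020 Ω
  Z4: Z = R = 470 Ω
Step 3 — Ladder network (open output): work backward from the far end, alternating series and parallel combinations. Z_in = 3.58 + j3899 Ω = 3899∠89.9° Ω.
Step 4 — Source phasor: V = 26.6∠-88.3° V = 0.7891 - j26.59 V.
Step 5 — Current: I = V / Z = -0.00682 - j0.0002087 A = 0.006823∠-178.2° A.
Step 6 — Complex power: S = V·I* = 0.0001666 + j0.1815 VA.
Step 7 — Real power: P = Re(S) = 0.0001666 W.
Step 8 — Reactive power: Q = Im(S) = 0.1815 VAR.
Step 9 — Apparent power: |S| = 0.1815 VA.
Step 10 — Power factor: PF = P/|S| = 0.0009182 (lagging).

(a) P = 0.0001666 W  (b) Q = 0.1815 VAR  (c) S = 0.1815 VA  (d) PF = 0.0009182 (lagging)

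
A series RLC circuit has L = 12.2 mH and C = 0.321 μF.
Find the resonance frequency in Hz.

Step 1 — Resonance condition Im(Z)=0 gives ω₀ = 1/√(LC).
Step 2 — ω₀ = 1/√(0.0122·3.21e-07) = 1.598e+04 rad/s.
Step 3 — f₀ = ω₀/(2π) = 2543 Hz.

f₀ = 2543 Hz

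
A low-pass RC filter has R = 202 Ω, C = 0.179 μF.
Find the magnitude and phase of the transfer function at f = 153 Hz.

Step 1 — Angular frequency: ω = 2π·153 = 961.3 rad/s.
Step 2 — Transfer function: H(jω) = 1/(1 + jωRC).
Step 3 — Denominator: 1 + jωRC = 1 + j·961.3·202·1.79e-07 = 1 + j0.03476.
Step 4 — H = 0.9988 - j0.03472.
Step 5 — Magnitude: |H| = 0.9994 (-0.0 dB); phase: φ = -2.0°.

|H| = 0.9994 (-0.0 dB), φ = -2.0°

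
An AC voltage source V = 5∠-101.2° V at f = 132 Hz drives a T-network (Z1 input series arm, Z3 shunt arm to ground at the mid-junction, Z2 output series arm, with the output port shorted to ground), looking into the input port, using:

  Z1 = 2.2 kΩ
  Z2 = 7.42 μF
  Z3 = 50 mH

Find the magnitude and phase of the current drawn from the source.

Step 1 — Angular frequency: ω = 2π·f = 2π·132 = 829.4 rad/s.
Step 2 — Component impedances:
  Z1: Z = R = 2200 Ω
  Z2: Z = 1/(jωC) = -j/(ω·C) = 0 - j162.5 Ω
  Z3: Z = jωL = j·829.4·0.05 = 0 + j41.47 Ω
Step 3 — With the output port shorted to ground, the output series arm Z2 runs from the junction to ground; the shunt arm Z3 also runs from the junction to ground. They appear in parallel: Z3 || Z2 = 0 + j55.68 Ω.
Step 4 — Series with input arm Z1: Z_in = Z1 + (Z3 || Z2) = 2200 + j55.68 Ω = 2201∠1.4° Ω.
Step 5 — Source phasor: V = 5∠-101.2° V = -0.9712 - j4.905 V.
Step 6 — Ohm's law: I = V / Z_total = (-0.9712 - j4.905) / (2200 + j55.68) = -0.0004975 - j0.002217 A.
Step 7 — Convert to polar: |I| = 0.002272 A, ∠I = -102.6°.

I = 0.002272∠-102.6° A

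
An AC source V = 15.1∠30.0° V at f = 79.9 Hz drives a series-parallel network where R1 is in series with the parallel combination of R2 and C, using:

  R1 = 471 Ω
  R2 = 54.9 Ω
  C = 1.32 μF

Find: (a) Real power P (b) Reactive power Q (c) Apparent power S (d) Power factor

Step 1 — Angular frequency: ω = 2π·f = 2π·79.9 = 502 rad/s.
Step 2 — Component impedances:
  R1: Z = R = 471 Ω
  R2: Z = R = 54.9 Ω
  C: Z = 1/(jωC) = -j/(ω·C) = 0 - j1509 Ω
Step 3 — Parallel branch: R2 || C = 1/(1/R2 + 1/C) = 54.83 - j1.995 Ω.
Step 4 — Series with R1: Z_total = R1 + (R2 || C) = 525.8 - j1.995 Ω = 525.8∠-0.2° Ω.
Step 5 — Source phasor: V = 15.1∠30.0° V = 13.08 + j7.55 V.
Step 6 — Current: I = V / Z = 0.02481 + j0.01445 A = 0.02872∠30.2° A.
Step 7 — Complex power: S = V·I* = 0.4336 - j0.001645 VA.
Step 8 — Real power: P = Re(S) = 0.4336 W.
Step 9 — Reactive power: Q = Im(S) = -0.001645 VAR.
Step 10 — Apparent power: |S| = 0.4336 VA.
Step 11 — Power factor: PF = P/|S| = 1 (leading).

(a) P = 0.4336 W  (b) Q = -0.001645 VAR  (c) S = 0.4336 VA  (d) PF = 1 (leading)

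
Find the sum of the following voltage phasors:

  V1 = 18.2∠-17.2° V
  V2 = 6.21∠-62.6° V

Step 1 — Convert each phasor to rectangular form:
  V1 = 18.2·(cos(-17.2°) + j·sin(-17.2°)) = 17.39 - j5.382 V
  V2 = 6.21·(cos(-62.6°) + j·sin(-62.6°)) = 2.858 - j5.513 V
Step 2 — Sum components: V_total = 20.24 - j10.9 V.
Step 3 — Convert to polar: |V_total| = 22.99 V, ∠V_total = -28.3°.

V_total = 22.99∠-28.3° V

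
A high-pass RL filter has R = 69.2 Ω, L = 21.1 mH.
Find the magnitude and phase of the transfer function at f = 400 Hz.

Step 1 — Angular frequency: ω = 2π·400 = 2513 rad/s.
Step 2 — Transfer function: H(jω) = jωL/(R + jωL).
Step 3 — Numerator jωL = j·53.03; denominator R + jωL = 69.2 + j53.03.
Step 4 — H = 0.37 + j0.4828.
Step 5 — Magnitude: |H| = 0.6083 (-4.3 dB); phase: φ = 52.5°.

|H| = 0.6083 (-4.3 dB), φ = 52.5°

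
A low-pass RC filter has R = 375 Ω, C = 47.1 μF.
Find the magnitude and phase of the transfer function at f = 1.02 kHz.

Step 1 — Angular frequency: ω = 2π·1020 = 6409 rad/s.
Step 2 — Transfer function: H(jω) = 1/(1 + jωRC).
Step 3 — Denominator: 1 + jωRC = 1 + j·6409·375·4.71e-05 = 1 + j113.2.
Step 4 — H = 7.804e-05 - j0.008834.
Step 5 — Magnitude: |H| = 0.008834 (-41.1 dB); phase: φ = -89.5°.

|H| = 0.008834 (-41.1 dB), φ = -89.5°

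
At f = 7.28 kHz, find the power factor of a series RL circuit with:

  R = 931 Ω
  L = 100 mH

Step 1 — Angular frequency: ω = 2π·f = 2π·7280 = 4.574e+04 rad/s.
Step 2 — Component impedances:
  R: Z = R = 931 Ω
  L: Z = jωL = j·4.574e+04·0.1 = 0 + j4574 Ω
Step 3 — Series combination: Z_total = R + L = 931 + j4574 Ω = 4668∠78.5° Ω.
Step 4 — Power factor: PF = cos(φ) = Re(Z)/|Z| = 931/4668 = 0.1994.
Step 5 — Type: Im(Z) = 4574 ⇒ lagging (phase φ = 78.5°).

PF = 0.1994 (lagging, φ = 78.5°)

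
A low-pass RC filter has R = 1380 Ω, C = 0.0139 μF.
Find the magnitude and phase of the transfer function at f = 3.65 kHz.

Step 1 — Angular frequency: ω = 2π·3650 = 2.293e+04 rad/s.
Step 2 — Transfer function: H(jω) = 1/(1 + jωRC).
Step 3 — Denominator: 1 + jωRC = 1 + j·2.293e+04·1380·1.39e-08 = 1 + j0.4399.
Step 4 — H = 0.8379 - j0.3686.
Step 5 — Magnitude: |H| = 0.9153 (-0.8 dB); phase: φ = -23.7°.

|H| = 0.9153 (-0.8 dB), φ = -23.7°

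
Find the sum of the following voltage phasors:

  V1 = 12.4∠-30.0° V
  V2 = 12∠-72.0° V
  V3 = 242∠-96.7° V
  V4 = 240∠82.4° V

Step 1 — Convert each phasor to rectangular form:
  V1 = 12.4·(cos(-30.0°) + j·sin(-30.0°)) = 10.74 - j6.2 V
  V2 = 12·(cos(-72.0°) + j·sin(-72.0°)) = 3.708 - j11.41 V
  V3 = 242·(cos(-96.7°) + j·sin(-96.7°)) = -28.23 - j240.3 V
  V4 = 240·(cos(82.4°) + j·sin(82.4°)) = 31.74 + j237.9 V
Step 2 — Sum components: V_total = 17.95 - j20.07 V.
Step 3 — Convert to polar: |V_total| = 26.93 V, ∠V_total = -48.2°.

V_total = 26.93∠-48.2° V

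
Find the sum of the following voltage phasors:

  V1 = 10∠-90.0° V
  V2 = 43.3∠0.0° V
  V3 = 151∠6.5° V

Step 1 — Convert each phasor to rectangular form:
  V1 = 10·(cos(-90.0°) + j·sin(-90.0°)) = 0 - j10 V
  V2 = 43.3·(cos(0.0°) + j·sin(0.0°)) = 43.3 V
  V3 = 151·(cos(6.5°) + j·sin(6.5°)) = 150 + j17.09 V
Step 2 — Sum components: V_total = 193.3 + j7.094 V.
Step 3 — Convert to polar: |V_total| = 193.5 V, ∠V_total = 2.1°.

V_total = 193.5∠2.1° V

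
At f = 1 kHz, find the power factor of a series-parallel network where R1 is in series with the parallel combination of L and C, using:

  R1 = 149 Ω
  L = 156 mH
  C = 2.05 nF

Step 1 — Angular frequency: ω = 2π·f = 2π·1000 = 6283 rad/s.
Step 2 — Component impedances:
  R1: Z = R = 149 Ω
  L: Z = jωL = j·6283·0.156 = 0 + j980.2 Ω
  C: Z = 1/(jωC) = -j/(ω·C) = 0 - j7.764e+04 Ω
Step 3 — Parallel branch: L || C = 1/(1/L + 1/C) = 0 + j992.7 Ω.
Step 4 — Series with R1: Z_total = R1 + (L || C) = 149 + j992.7 Ω = 1004∠81.5° Ω.
Step 5 — Power factor: PF = cos(φ) = Re(Z)/|Z| = 149/1004 = 0.1484.
Step 6 — Type: Im(Z) = 992.7 ⇒ lagging (phase φ = 81.5°).

PF = 0.1484 (lagging, φ = 81.5°)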